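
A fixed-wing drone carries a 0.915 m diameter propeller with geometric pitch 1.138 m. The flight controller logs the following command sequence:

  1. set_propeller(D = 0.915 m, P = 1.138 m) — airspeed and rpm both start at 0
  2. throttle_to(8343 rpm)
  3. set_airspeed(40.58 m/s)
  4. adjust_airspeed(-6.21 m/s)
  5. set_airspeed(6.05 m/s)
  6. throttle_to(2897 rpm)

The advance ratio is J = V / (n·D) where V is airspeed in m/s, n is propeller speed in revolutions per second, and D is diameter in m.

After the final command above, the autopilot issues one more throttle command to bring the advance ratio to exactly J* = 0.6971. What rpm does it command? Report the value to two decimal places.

set_propeller: D = 0.915 m, P = 1.138 m (p = P/D = 1.243716); state ← (V=0, rpm=0)
throttle_to(8343): rpm ← 8343
set_airspeed(40.58): V ← 40.58 m/s
adjust_airspeed(-6.21): V ← 40.58 -6.21 = 34.37 m/s
set_airspeed(6.05): V ← 6.05 m/s
throttle_to(2897): rpm ← 2897
final state: V = 6.05 m/s, rpm = 2897 → n = rpm/60 = 48.283333 rev/s
target J* = 0.6971; solve J* = V/(n·D) for n: n = V/(J*·D) = 6.05/(0.6971 × 0.915) = 9.485041 rev/s
rpm = 60·n = 569.102441

rpm = 569.10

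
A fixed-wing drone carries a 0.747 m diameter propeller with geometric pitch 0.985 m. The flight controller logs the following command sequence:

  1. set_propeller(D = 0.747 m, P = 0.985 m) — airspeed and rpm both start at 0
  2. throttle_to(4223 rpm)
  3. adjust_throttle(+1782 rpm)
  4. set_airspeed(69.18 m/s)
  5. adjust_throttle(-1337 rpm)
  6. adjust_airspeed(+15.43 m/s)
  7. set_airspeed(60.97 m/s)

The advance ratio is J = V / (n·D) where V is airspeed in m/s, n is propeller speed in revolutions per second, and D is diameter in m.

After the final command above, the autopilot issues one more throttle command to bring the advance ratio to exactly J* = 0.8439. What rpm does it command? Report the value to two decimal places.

rpm = 5803.04

set_propeller: D = 0.747 m, P = 0.985 m (p = P/D = 1.318608); state ← (V=0, rpm=0)
throttle_to(4223): rpm ← 4223
adjust_throttle(+1782): rpm ← 4223 +1782 = 6005
set_airspeed(69.18): V ← 69.18 m/s
adjust_throttle(-1337): rpm ← 6005 -1337 = 4668
adjust_airspeed(+15.43): V ← 69.18 +15.43 = 84.61 m/s
set_airspeed(60.97): V ← 60.97 m/s
final state: V = 60.97 m/s, rpm = 4668 → n = rpm/60 = 77.800000 rev/s
target J* = 0.8439; solve J* = V/(n·D) for n: n = V/(J*·D) = 60.97/(0.8439 × 0.747) = 96.717398 rev/s
rpm = 60·n = 5803.043909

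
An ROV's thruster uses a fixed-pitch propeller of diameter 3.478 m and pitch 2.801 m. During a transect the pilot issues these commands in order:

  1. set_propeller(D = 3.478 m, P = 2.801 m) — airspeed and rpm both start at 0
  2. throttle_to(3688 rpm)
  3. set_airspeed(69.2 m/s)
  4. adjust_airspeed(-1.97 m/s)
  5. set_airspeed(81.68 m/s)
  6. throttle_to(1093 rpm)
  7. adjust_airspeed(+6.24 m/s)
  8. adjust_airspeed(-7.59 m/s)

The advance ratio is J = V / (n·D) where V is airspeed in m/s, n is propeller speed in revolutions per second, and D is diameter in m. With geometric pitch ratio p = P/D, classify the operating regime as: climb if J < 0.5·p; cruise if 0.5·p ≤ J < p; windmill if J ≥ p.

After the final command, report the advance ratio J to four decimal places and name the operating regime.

J = 1.2679, regime = windmill

set_propeller: D = 3.478 m, P = 2.801 m (p = P/D = 0.805348); state ← (V=0, rpm=0)
throttle_to(3688): rpm ← 3688
set_airspeed(69.2): V ← 69.2 m/s
adjust_airspeed(-1.97): V ← 69.2 -1.97 = 67.23 m/s
set_airspeed(81.68): V ← 81.68 m/s
throttle_to(1093): rpm ← 1093
adjust_airspeed(+6.24): V ← 81.68 +6.24 = 87.92 m/s
adjust_airspeed(-7.59): V ← 87.92 -7.59 = 80.33 m/s
final state: V = 80.33 m/s, rpm = 1093 → n = rpm/60 = 18.216667 rev/s
J = V / (n·D) = 80.33 / (18.216667 × 3.478) = 1.267883
regime bands: climb J<0.4027 | cruise [0.4027, 0.8053) | windmill J≥0.8053
J = 1.2679 → windmill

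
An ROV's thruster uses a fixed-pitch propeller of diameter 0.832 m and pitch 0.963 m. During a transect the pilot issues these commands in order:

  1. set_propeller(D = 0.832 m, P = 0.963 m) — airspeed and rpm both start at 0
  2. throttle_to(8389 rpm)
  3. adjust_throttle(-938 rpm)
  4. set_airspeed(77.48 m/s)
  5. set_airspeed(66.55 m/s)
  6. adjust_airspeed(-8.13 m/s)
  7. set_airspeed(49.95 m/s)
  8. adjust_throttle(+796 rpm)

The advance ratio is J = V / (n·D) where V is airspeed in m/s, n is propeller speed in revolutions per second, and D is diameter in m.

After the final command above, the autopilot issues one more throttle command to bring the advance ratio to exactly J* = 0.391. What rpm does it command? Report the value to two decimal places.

set_propeller: D = 0.832 m, P = 0.963 m (p = P/D = 1.157452); state ← (V=0, rpm=0)
throttle_to(8389): rpm ← 8389
adjust_throttle(-938): rpm ← 8389 -938 = 7451
set_airspeed(77.48): V ← 77.48 m/s
set_airspeed(66.55): V ← 66.55 m/s
adjust_airspeed(-8.13): V ← 66.55 -8.13 = 58.42 m/s
set_airspeed(49.95): V ← 49.95 m/s
adjust_throttle(+796): rpm ← 7451 +796 = 8247
final state: V = 49.95 m/s, rpm = 8247 → n = rpm/60 = 137.450000 rev/s
target J* = 0.391; solve J* = V/(n·D) for n: n = V/(J*·D) = 49.95/(0.391 × 0.832) = 153.544905 rev/s
rpm = 60·n = 9212.694275

rpm = 9212.69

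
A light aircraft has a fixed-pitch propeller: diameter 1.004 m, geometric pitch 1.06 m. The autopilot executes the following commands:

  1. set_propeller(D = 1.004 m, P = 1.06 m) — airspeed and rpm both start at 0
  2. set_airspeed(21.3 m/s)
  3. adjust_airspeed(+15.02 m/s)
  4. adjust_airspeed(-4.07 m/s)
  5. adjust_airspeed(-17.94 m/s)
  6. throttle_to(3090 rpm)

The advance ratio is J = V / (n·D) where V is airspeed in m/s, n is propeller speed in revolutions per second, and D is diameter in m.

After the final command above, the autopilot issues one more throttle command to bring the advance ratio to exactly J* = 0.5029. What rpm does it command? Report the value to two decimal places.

rpm = 1700.50

set_propeller: D = 1.004 m, P = 1.06 m (p = P/D = 1.055777); state ← (V=0, rpm=0)
set_airspeed(21.3): V ← 21.3 m/s
adjust_airspeed(+15.02): V ← 21.3 +15.02 = 36.32 m/s
adjust_airspeed(-4.07): V ← 36.32 -4.07 = 32.25 m/s
adjust_airspeed(-17.94): V ← 32.25 -17.94 = 14.31 m/s
throttle_to(3090): rpm ← 3090
final state: V = 14.31 m/s, rpm = 3090 → n = rpm/60 = 51.500000 rev/s
target J* = 0.5029; solve J* = V/(n·D) for n: n = V/(J*·D) = 14.31/(0.5029 × 1.004) = 28.341595 rev/s
rpm = 60·n = 1700.495691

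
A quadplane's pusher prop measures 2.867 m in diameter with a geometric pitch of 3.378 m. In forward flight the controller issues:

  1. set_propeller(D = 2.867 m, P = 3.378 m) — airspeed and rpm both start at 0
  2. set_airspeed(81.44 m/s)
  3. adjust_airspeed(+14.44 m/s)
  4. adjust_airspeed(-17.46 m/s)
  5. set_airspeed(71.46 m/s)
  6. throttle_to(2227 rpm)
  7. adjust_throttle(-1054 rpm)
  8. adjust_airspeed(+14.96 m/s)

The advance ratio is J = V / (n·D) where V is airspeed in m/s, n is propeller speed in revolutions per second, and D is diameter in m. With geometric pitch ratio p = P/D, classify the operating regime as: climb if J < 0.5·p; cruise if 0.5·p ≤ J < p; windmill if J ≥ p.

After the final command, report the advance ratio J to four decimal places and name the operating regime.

J = 1.5418, regime = windmill

set_propeller: D = 2.867 m, P = 3.378 m (p = P/D = 1.178235); state ← (V=0, rpm=0)
set_airspeed(81.44): V ← 81.44 m/s
adjust_airspeed(+14.44): V ← 81.44 +14.44 = 95.88 m/s
adjust_airspeed(-17.46): V ← 95.88 -17.46 = 78.42 m/s
set_airspeed(71.46): V ← 71.46 m/s
throttle_to(2227): rpm ← 2227
adjust_throttle(-1054): rpm ← 2227 -1054 = 1173
adjust_airspeed(+14.96): V ← 71.46 +14.96 = 86.42 m/s
final state: V = 86.42 m/s, rpm = 1173 → n = rpm/60 = 19.550000 rev/s
J = V / (n·D) = 86.42 / (19.550000 × 2.867) = 1.541842
regime bands: climb J<0.5891 | cruise [0.5891, 1.1782) | windmill J≥1.1782
J = 1.5418 → windmill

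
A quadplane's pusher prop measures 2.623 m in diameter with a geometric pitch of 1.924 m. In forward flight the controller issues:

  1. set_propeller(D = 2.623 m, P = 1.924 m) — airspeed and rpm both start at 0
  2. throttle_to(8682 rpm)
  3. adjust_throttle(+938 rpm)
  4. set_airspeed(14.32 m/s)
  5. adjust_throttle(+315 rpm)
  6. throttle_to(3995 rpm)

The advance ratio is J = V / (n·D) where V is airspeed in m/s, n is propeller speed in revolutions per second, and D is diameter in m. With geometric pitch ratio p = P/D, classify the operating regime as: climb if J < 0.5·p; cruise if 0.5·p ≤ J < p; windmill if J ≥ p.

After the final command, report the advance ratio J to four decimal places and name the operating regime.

set_propeller: D = 2.623 m, P = 1.924 m (p = P/D = 0.733511); state ← (V=0, rpm=0)
throttle_to(8682): rpm ← 8682
adjust_throttle(+938): rpm ← 8682 +938 = 9620
set_airspeed(14.32): V ← 14.32 m/s
adjust_throttle(+315): rpm ← 9620 +315 = 9935
throttle_to(3995): rpm ← 3995
final state: V = 14.32 m/s, rpm = 3995 → n = rpm/60 = 66.583333 rev/s
J = V / (n·D) = 14.32 / (66.583333 × 2.623) = 0.081993
regime bands: climb J<0.3668 | cruise [0.3668, 0.7335) | windmill J≥0.7335
J = 0.0820 → climb

J = 0.0820, regime = climb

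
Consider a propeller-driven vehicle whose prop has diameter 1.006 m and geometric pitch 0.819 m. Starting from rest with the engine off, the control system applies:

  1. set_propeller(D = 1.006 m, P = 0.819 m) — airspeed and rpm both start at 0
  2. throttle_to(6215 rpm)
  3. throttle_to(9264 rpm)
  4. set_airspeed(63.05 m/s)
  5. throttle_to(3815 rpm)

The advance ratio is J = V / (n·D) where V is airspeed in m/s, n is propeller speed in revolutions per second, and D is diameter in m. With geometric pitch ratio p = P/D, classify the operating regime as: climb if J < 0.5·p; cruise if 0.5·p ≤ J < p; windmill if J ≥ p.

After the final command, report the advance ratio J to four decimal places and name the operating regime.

set_propeller: D = 1.006 m, P = 0.819 m (p = P/D = 0.814115); state ← (V=0, rpm=0)
throttle_to(6215): rpm ← 6215
throttle_to(9264): rpm ← 9264
set_airspeed(63.05): V ← 63.05 m/s
throttle_to(3815): rpm ← 3815
final state: V = 63.05 m/s, rpm = 3815 → n = rpm/60 = 63.583333 rev/s
J = V / (n·D) = 63.05 / (63.583333 × 1.006) = 0.985698
regime bands: climb J<0.4071 | cruise [0.4071, 0.8141) | windmill J≥0.8141
J = 0.9857 → windmill

J = 0.9857, regime = windmill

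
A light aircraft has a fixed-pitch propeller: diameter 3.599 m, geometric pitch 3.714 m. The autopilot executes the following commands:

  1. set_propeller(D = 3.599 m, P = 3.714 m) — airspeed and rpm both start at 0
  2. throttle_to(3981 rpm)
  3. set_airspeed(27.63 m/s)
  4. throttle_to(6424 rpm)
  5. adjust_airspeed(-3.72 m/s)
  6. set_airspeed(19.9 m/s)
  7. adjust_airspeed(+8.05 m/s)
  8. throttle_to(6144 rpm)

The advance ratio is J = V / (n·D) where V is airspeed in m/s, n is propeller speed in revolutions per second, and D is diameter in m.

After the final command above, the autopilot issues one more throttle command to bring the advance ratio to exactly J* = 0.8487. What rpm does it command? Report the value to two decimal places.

rpm = 549.03

set_propeller: D = 3.599 m, P = 3.714 m (p = P/D = 1.031953); state ← (V=0, rpm=0)
throttle_to(3981): rpm ← 3981
set_airspeed(27.63): V ← 27.63 m/s
throttle_to(6424): rpm ← 6424
adjust_airspeed(-3.72): V ← 27.63 -3.72 = 23.91 m/s
set_airspeed(19.9): V ← 19.9 m/s
adjust_airspeed(+8.05): V ← 19.9 +8.05 = 27.95 m/s
throttle_to(6144): rpm ← 6144
final state: V = 27.95 m/s, rpm = 6144 → n = rpm/60 = 102.400000 rev/s
target J* = 0.8487; solve J* = V/(n·D) for n: n = V/(J*·D) = 27.95/(0.8487 × 3.599) = 9.150520 rev/s
rpm = 60·n = 549.031186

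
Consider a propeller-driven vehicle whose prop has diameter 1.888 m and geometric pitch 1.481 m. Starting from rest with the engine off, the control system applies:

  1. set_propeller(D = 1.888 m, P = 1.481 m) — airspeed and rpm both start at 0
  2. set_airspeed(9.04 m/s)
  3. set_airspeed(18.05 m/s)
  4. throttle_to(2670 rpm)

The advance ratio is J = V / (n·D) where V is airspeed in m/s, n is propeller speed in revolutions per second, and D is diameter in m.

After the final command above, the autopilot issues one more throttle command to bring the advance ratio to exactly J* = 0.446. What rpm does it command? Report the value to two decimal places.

set_propeller: D = 1.888 m, P = 1.481 m (p = P/D = 0.784428); state ← (V=0, rpm=0)
set_airspeed(9.04): V ← 9.04 m/s
set_airspeed(18.05): V ← 18.05 m/s
throttle_to(2670): rpm ← 2670
final state: V = 18.05 m/s, rpm = 2670 → n = rpm/60 = 44.500000 rev/s
target J* = 0.446; solve J* = V/(n·D) for n: n = V/(J*·D) = 18.05/(0.446 × 1.888) = 21.435833 rev/s
rpm = 60·n = 1286.149958

rpm = 1286.15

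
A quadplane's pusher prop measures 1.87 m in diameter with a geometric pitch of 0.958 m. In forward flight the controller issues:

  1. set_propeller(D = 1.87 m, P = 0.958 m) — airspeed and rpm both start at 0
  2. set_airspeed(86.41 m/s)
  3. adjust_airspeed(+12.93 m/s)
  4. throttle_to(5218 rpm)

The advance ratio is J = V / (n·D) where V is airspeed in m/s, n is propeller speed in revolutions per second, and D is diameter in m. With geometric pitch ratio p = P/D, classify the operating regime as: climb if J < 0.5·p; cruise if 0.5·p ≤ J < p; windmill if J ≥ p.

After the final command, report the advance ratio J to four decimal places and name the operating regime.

J = 0.6108, regime = windmill

set_propeller: D = 1.87 m, P = 0.958 m (p = P/D = 0.512299); state ← (V=0, rpm=0)
set_airspeed(86.41): V ← 86.41 m/s
adjust_airspeed(+12.93): V ← 86.41 +12.93 = 99.34 m/s
throttle_to(5218): rpm ← 5218
final state: V = 99.34 m/s, rpm = 5218 → n = rpm/60 = 86.966667 rev/s
J = V / (n·D) = 99.34 / (86.966667 × 1.87) = 0.610843
regime bands: climb J<0.2561 | cruise [0.2561, 0.5123) | windmill J≥0.5123
J = 0.6108 → windmill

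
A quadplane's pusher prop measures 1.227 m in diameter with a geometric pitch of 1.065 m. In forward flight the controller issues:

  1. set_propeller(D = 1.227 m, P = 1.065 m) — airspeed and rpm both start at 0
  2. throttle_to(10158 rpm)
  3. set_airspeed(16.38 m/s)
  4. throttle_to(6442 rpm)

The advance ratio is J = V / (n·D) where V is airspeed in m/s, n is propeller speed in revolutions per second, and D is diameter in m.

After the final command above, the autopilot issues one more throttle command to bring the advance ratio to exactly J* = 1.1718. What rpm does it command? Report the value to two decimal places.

rpm = 683.54

set_propeller: D = 1.227 m, P = 1.065 m (p = P/D = 0.867971); state ← (V=0, rpm=0)
throttle_to(10158): rpm ← 10158
set_airspeed(16.38): V ← 16.38 m/s
throttle_to(6442): rpm ← 6442
final state: V = 16.38 m/s, rpm = 6442 → n = rpm/60 = 107.366667 rev/s
target J* = 1.1718; solve J* = V/(n·D) for n: n = V/(J*·D) = 16.38/(1.1718 × 1.227) = 11.392416 rev/s
rpm = 60·n = 683.544969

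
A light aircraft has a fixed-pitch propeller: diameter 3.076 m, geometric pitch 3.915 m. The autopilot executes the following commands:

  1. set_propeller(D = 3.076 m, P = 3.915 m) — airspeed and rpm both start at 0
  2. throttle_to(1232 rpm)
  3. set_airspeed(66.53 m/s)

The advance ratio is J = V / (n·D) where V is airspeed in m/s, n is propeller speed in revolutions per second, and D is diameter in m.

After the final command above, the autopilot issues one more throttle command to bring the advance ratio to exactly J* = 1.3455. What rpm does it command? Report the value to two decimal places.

set_propeller: D = 3.076 m, P = 3.915 m (p = P/D = 1.272757); state ← (V=0, rpm=0)
throttle_to(1232): rpm ← 1232
set_airspeed(66.53): V ← 66.53 m/s
final state: V = 66.53 m/s, rpm = 1232 → n = rpm/60 = 20.533333 rev/s
target J* = 1.3455; solve J* = V/(n·D) for n: n = V/(J*·D) = 66.53/(1.3455 × 3.076) = 16.074871 rev/s
rpm = 60·n = 964.492246

rpm = 964.49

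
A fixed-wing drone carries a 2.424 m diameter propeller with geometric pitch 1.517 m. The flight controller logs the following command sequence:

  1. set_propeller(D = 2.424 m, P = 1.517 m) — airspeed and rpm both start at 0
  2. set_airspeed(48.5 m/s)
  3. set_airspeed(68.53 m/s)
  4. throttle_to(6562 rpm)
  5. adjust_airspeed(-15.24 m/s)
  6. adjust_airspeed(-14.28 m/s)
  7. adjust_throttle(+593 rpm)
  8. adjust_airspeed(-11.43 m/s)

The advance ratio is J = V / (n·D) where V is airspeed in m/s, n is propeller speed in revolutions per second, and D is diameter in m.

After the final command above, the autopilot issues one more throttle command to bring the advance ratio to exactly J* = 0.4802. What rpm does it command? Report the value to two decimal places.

set_propeller: D = 2.424 m, P = 1.517 m (p = P/D = 0.625825); state ← (V=0, rpm=0)
set_airspeed(48.5): V ← 48.5 m/s
set_airspeed(68.53): V ← 68.53 m/s
throttle_to(6562): rpm ← 6562
adjust_airspeed(-15.24): V ← 68.53 -15.24 = 53.29 m/s
adjust_airspeed(-14.28): V ← 53.29 -14.28 = 39.01 m/s
adjust_throttle(+593): rpm ← 6562 +593 = 7155
adjust_airspeed(-11.43): V ← 39.01 -11.43 = 27.58 m/s
final state: V = 27.58 m/s, rpm = 7155 → n = rpm/60 = 119.250000 rev/s
target J* = 0.4802; solve J* = V/(n·D) for n: n = V/(J*·D) = 27.58/(0.4802 × 2.424) = 23.694060 rev/s
rpm = 60·n = 1421.643622

rpm = 1421.64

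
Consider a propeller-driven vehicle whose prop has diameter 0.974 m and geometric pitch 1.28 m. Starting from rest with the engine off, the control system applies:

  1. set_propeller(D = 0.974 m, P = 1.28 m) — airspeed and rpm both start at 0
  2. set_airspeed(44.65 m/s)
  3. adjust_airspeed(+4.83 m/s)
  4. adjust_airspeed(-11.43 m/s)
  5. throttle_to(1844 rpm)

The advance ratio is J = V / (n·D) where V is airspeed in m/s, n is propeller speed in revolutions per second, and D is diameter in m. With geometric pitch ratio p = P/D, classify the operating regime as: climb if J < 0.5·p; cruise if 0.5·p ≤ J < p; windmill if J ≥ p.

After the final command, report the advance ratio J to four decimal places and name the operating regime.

set_propeller: D = 0.974 m, P = 1.28 m (p = P/D = 1.314168); state ← (V=0, rpm=0)
set_airspeed(44.65): V ← 44.65 m/s
adjust_airspeed(+4.83): V ← 44.65 +4.83 = 49.48 m/s
adjust_airspeed(-11.43): V ← 49.48 -11.43 = 38.05 m/s
throttle_to(1844): rpm ← 1844
final state: V = 38.05 m/s, rpm = 1844 → n = rpm/60 = 30.733333 rev/s
J = V / (n·D) = 38.05 / (30.733333 × 0.974) = 1.271118
regime bands: climb J<0.6571 | cruise [0.6571, 1.3142) | windmill J≥1.3142
J = 1.2711 → cruise

J = 1.2711, regime = cruise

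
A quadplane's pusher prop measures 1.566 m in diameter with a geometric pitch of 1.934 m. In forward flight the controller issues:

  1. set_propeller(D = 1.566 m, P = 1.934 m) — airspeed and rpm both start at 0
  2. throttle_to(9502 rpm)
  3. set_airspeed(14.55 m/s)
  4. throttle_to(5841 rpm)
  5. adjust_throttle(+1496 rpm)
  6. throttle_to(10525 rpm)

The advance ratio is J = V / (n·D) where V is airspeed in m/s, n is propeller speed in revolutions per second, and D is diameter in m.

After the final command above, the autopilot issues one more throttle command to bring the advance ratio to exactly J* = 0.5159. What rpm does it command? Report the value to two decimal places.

set_propeller: D = 1.566 m, P = 1.934 m (p = P/D = 1.234994); state ← (V=0, rpm=0)
throttle_to(9502): rpm ← 9502
set_airspeed(14.55): V ← 14.55 m/s
throttle_to(5841): rpm ← 5841
adjust_throttle(+1496): rpm ← 5841 +1496 = 7337
throttle_to(10525): rpm ← 10525
final state: V = 14.55 m/s, rpm = 10525 → n = rpm/60 = 175.416667 rev/s
target J* = 0.5159; solve J* = V/(n·D) for n: n = V/(J*·D) = 14.55/(0.5159 × 1.566) = 18.009668 rev/s
rpm = 60·n = 1080.580082

rpm = 1080.58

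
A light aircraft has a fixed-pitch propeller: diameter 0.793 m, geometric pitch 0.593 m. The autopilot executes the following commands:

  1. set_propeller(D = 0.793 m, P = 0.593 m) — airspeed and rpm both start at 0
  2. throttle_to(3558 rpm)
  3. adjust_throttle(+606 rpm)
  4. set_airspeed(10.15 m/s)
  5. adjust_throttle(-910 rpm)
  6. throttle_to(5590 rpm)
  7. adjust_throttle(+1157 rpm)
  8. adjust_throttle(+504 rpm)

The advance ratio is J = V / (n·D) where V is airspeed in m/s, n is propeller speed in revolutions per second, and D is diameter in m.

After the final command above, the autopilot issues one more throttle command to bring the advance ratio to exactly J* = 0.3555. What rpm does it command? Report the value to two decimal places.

set_propeller: D = 0.793 m, P = 0.593 m (p = P/D = 0.747793); state ← (V=0, rpm=0)
throttle_to(3558): rpm ← 3558
adjust_throttle(+606): rpm ← 3558 +606 = 4164
set_airspeed(10.15): V ← 10.15 m/s
adjust_throttle(-910): rpm ← 4164 -910 = 3254
throttle_to(5590): rpm ← 5590
adjust_throttle(+1157): rpm ← 5590 +1157 = 6747
adjust_throttle(+504): rpm ← 6747 +504 = 7251
final state: V = 10.15 m/s, rpm = 7251 → n = rpm/60 = 120.850000 rev/s
target J* = 0.3555; solve J* = V/(n·D) for n: n = V/(J*·D) = 10.15/(0.3555 × 0.793) = 36.004207 rev/s
rpm = 60·n = 2160.252420

rpm = 2160.25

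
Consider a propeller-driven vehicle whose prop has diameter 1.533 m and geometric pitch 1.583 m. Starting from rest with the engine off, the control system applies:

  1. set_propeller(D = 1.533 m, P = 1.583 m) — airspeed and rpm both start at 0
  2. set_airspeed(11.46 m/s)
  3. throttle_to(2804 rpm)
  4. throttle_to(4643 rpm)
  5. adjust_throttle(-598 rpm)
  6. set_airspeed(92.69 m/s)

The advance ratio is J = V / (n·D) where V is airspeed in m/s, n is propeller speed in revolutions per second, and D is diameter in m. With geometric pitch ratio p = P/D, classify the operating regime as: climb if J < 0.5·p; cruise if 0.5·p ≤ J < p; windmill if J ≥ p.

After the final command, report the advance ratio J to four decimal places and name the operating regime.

set_propeller: D = 1.533 m, P = 1.583 m (p = P/D = 1.032616); state ← (V=0, rpm=0)
set_airspeed(11.46): V ← 11.46 m/s
throttle_to(2804): rpm ← 2804
throttle_to(4643): rpm ← 4643
adjust_throttle(-598): rpm ← 4643 -598 = 4045
set_airspeed(92.69): V ← 92.69 m/s
final state: V = 92.69 m/s, rpm = 4045 → n = rpm/60 = 67.416667 rev/s
J = V / (n·D) = 92.69 / (67.416667 × 1.533) = 0.896858
regime bands: climb J<0.5163 | cruise [0.5163, 1.0326) | windmill J≥1.0326
J = 0.8969 → cruise

J = 0.8969, regime = cruise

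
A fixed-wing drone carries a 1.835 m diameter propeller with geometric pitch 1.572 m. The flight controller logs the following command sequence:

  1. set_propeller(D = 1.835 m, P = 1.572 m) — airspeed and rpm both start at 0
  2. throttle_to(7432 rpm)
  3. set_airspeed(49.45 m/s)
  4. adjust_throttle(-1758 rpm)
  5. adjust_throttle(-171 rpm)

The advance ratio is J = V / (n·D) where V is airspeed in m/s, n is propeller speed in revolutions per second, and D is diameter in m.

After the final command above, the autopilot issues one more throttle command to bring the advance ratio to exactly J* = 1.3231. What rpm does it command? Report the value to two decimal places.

rpm = 1222.05

set_propeller: D = 1.835 m, P = 1.572 m (p = P/D = 0.856676); state ← (V=0, rpm=0)
throttle_to(7432): rpm ← 7432
set_airspeed(49.45): V ← 49.45 m/s
adjust_throttle(-1758): rpm ← 7432 -1758 = 5674
adjust_throttle(-171): rpm ← 5674 -171 = 5503
final state: V = 49.45 m/s, rpm = 5503 → n = rpm/60 = 91.716667 rev/s
target J* = 1.3231; solve J* = V/(n·D) for n: n = V/(J*·D) = 49.45/(1.3231 × 1.835) = 20.367492 rev/s
rpm = 60·n = 1222.049530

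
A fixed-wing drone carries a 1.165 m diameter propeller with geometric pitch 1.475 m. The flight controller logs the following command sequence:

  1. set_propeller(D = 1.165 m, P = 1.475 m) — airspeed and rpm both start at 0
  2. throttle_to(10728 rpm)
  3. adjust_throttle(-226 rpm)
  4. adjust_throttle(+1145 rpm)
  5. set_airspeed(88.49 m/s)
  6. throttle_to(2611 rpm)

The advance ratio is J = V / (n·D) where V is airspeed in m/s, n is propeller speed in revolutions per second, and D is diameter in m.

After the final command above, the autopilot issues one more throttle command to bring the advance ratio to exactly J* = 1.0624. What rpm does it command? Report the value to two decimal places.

rpm = 4289.74

set_propeller: D = 1.165 m, P = 1.475 m (p = P/D = 1.266094); state ← (V=0, rpm=0)
throttle_to(10728): rpm ← 10728
adjust_throttle(-226): rpm ← 10728 -226 = 10502
adjust_throttle(+1145): rpm ← 10502 +1145 = 11647
set_airspeed(88.49): V ← 88.49 m/s
throttle_to(2611): rpm ← 2611
final state: V = 88.49 m/s, rpm = 2611 → n = rpm/60 = 43.516667 rev/s
target J* = 1.0624; solve J* = V/(n·D) for n: n = V/(J*·D) = 88.49/(1.0624 × 1.165) = 71.495747 rev/s
rpm = 60·n = 4289.744816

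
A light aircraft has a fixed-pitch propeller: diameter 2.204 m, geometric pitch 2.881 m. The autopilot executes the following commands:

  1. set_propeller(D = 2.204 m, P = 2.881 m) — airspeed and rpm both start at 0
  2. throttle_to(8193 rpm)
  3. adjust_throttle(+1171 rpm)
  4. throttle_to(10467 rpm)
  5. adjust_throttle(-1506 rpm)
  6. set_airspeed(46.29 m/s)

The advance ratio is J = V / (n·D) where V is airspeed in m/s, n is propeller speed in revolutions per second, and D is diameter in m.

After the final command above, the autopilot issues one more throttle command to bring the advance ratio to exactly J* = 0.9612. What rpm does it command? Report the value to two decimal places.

rpm = 1311.03

set_propeller: D = 2.204 m, P = 2.881 m (p = P/D = 1.307169); state ← (V=0, rpm=0)
throttle_to(8193): rpm ← 8193
adjust_throttle(+1171): rpm ← 8193 +1171 = 9364
throttle_to(10467): rpm ← 10467
adjust_throttle(-1506): rpm ← 10467 -1506 = 8961
set_airspeed(46.29): V ← 46.29 m/s
final state: V = 46.29 m/s, rpm = 8961 → n = rpm/60 = 149.350000 rev/s
target J* = 0.9612; solve J* = V/(n·D) for n: n = V/(J*·D) = 46.29/(0.9612 × 2.204) = 21.850523 rev/s
rpm = 60·n = 1311.031356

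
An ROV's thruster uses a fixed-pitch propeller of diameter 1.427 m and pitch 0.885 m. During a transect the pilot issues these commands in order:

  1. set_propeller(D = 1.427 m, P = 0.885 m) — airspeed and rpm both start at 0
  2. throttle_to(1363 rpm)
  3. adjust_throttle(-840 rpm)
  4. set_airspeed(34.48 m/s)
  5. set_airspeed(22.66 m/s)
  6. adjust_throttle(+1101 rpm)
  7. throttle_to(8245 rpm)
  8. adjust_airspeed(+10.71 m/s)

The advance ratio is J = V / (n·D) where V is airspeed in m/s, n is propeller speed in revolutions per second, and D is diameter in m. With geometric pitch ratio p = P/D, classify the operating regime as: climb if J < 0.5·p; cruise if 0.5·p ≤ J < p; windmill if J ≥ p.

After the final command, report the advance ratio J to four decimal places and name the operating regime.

J = 0.1702, regime = climb

set_propeller: D = 1.427 m, P = 0.885 m (p = P/D = 0.620182); state ← (V=0, rpm=0)
throttle_to(1363): rpm ← 1363
adjust_throttle(-840): rpm ← 1363 -840 = 523
set_airspeed(34.48): V ← 34.48 m/s
set_airspeed(22.66): V ← 22.66 m/s
adjust_throttle(+1101): rpm ← 523 +1101 = 1624
throttle_to(8245): rpm ← 8245
adjust_airspeed(+10.71): V ← 22.66 +10.71 = 33.37 m/s
final state: V = 33.37 m/s, rpm = 8245 → n = rpm/60 = 137.416667 rev/s
J = V / (n·D) = 33.37 / (137.416667 × 1.427) = 0.170174
regime bands: climb J<0.3101 | cruise [0.3101, 0.6202) | windmill J≥0.6202
J = 0.1702 → climb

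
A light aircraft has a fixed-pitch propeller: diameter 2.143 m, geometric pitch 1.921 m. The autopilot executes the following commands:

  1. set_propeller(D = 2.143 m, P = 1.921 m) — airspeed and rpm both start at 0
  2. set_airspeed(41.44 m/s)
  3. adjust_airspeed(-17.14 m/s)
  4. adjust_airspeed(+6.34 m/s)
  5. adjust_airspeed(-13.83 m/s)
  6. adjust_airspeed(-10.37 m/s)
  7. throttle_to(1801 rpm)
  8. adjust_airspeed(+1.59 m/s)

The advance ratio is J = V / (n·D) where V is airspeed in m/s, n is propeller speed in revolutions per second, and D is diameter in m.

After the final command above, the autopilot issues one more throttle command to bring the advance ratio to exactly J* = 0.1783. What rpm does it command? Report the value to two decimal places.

rpm = 1260.94

set_propeller: D = 2.143 m, P = 1.921 m (p = P/D = 0.896407); state ← (V=0, rpm=0)
set_airspeed(41.44): V ← 41.44 m/s
adjust_airspeed(-17.14): V ← 41.44 -17.14 = 24.3 m/s
adjust_airspeed(+6.34): V ← 24.3 +6.34 = 30.64 m/s
adjust_airspeed(-13.83): V ← 30.64 -13.83 = 16.81 m/s
adjust_airspeed(-10.37): V ← 16.81 -10.37 = 6.44 m/s
throttle_to(1801): rpm ← 1801
adjust_airspeed(+1.59): V ← 6.44 +1.59 = 8.03 m/s
final state: V = 8.03 m/s, rpm = 1801 → n = rpm/60 = 30.016667 rev/s
target J* = 0.1783; solve J* = V/(n·D) for n: n = V/(J*·D) = 8.03/(0.1783 × 2.143) = 21.015611 rev/s
rpm = 60·n = 1260.936689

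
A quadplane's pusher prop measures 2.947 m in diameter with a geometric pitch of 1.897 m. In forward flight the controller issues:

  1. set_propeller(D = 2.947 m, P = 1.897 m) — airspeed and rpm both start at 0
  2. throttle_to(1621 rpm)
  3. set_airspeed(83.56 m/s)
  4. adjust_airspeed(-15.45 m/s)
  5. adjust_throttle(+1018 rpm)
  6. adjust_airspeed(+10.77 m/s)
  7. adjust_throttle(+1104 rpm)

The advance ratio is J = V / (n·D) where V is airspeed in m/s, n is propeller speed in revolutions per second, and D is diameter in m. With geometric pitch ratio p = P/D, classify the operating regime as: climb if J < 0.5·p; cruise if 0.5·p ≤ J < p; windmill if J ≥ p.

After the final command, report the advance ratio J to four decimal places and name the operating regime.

set_propeller: D = 2.947 m, P = 1.897 m (p = P/D = 0.643705); state ← (V=0, rpm=0)
throttle_to(1621): rpm ← 1621
set_airspeed(83.56): V ← 83.56 m/s
adjust_airspeed(-15.45): V ← 83.56 -15.45 = 68.11 m/s
adjust_throttle(+1018): rpm ← 1621 +1018 = 2639
adjust_airspeed(+10.77): V ← 68.11 +10.77 = 78.88 m/s
adjust_throttle(+1104): rpm ← 2639 +1104 = 3743
final state: V = 78.88 m/s, rpm = 3743 → n = rpm/60 = 62.383333 rev/s
J = V / (n·D) = 78.88 / (62.383333 × 2.947) = 0.429060
regime bands: climb J<0.3219 | cruise [0.3219, 0.6437) | windmill J≥0.6437
J = 0.4291 → cruise

J = 0.4291, regime = cruise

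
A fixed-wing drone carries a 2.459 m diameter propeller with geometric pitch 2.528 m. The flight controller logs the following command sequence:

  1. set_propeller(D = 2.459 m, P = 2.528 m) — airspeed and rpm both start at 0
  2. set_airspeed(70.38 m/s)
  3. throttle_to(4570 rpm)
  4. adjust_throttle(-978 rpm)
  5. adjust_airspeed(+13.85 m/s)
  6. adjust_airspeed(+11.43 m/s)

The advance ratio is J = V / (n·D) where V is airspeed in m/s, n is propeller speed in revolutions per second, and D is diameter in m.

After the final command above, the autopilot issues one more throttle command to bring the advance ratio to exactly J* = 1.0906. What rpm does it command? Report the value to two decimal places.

rpm = 2140.22

set_propeller: D = 2.459 m, P = 2.528 m (p = P/D = 1.028060); state ← (V=0, rpm=0)
set_airspeed(70.38): V ← 70.38 m/s
throttle_to(4570): rpm ← 4570
adjust_throttle(-978): rpm ← 4570 -978 = 3592
adjust_airspeed(+13.85): V ← 70.38 +13.85 = 84.23 m/s
adjust_airspeed(+11.43): V ← 84.23 +11.43 = 95.66 m/s
final state: V = 95.66 m/s, rpm = 3592 → n = rpm/60 = 59.866667 rev/s
target J* = 1.0906; solve J* = V/(n·D) for n: n = V/(J*·D) = 95.66/(1.0906 × 2.459) = 35.670267 rev/s
rpm = 60·n = 2140.215992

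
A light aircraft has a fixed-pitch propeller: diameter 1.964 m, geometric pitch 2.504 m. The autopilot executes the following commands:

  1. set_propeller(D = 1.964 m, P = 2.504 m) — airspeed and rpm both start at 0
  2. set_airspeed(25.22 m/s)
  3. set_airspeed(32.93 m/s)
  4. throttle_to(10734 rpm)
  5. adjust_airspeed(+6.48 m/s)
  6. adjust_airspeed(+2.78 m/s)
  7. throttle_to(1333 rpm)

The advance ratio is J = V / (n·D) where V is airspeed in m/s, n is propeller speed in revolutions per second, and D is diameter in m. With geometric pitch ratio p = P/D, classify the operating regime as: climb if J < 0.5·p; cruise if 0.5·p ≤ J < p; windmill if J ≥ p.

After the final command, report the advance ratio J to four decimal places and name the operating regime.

set_propeller: D = 1.964 m, P = 2.504 m (p = P/D = 1.274949); state ← (V=0, rpm=0)
set_airspeed(25.22): V ← 25.22 m/s
set_airspeed(32.93): V ← 32.93 m/s
throttle_to(10734): rpm ← 10734
adjust_airspeed(+6.48): V ← 32.93 +6.48 = 39.41 m/s
adjust_airspeed(+2.78): V ← 39.41 +2.78 = 42.19 m/s
throttle_to(1333): rpm ← 1333
final state: V = 42.19 m/s, rpm = 1333 → n = rpm/60 = 22.216667 rev/s
J = V / (n·D) = 42.19 / (22.216667 × 1.964) = 0.966917
regime bands: climb J<0.6375 | cruise [0.6375, 1.2749) | windmill J≥1.2749
J = 0.9669 → cruise

J = 0.9669, regime = cruise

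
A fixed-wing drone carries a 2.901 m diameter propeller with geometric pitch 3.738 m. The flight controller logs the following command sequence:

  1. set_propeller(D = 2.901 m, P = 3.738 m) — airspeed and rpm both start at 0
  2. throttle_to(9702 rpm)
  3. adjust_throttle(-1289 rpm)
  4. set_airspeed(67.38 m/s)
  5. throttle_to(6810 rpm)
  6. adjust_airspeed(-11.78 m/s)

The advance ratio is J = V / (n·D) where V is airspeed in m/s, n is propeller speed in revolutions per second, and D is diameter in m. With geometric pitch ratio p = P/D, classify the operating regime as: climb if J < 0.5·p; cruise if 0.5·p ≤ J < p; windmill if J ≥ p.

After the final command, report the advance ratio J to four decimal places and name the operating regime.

J = 0.1689, regime = climb

set_propeller: D = 2.901 m, P = 3.738 m (p = P/D = 1.288521); state ← (V=0, rpm=0)
throttle_to(9702): rpm ← 9702
adjust_throttle(-1289): rpm ← 9702 -1289 = 8413
set_airspeed(67.38): V ← 67.38 m/s
throttle_to(6810): rpm ← 6810
adjust_airspeed(-11.78): V ← 67.38 -11.78 = 55.6 m/s
final state: V = 55.6 m/s, rpm = 6810 → n = rpm/60 = 113.500000 rev/s
J = V / (n·D) = 55.6 / (113.500000 × 2.901) = 0.168862
regime bands: climb J<0.6443 | cruise [0.6443, 1.2885) | windmill J≥1.2885
J = 0.1689 → climb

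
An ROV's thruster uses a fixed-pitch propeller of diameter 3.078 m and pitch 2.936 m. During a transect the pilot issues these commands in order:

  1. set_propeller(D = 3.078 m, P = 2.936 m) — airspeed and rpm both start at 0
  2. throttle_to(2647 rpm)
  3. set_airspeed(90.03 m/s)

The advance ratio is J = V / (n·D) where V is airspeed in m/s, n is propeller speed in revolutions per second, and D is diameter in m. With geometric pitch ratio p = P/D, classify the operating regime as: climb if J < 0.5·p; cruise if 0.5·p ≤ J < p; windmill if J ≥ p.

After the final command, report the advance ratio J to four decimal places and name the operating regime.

set_propeller: D = 3.078 m, P = 2.936 m (p = P/D = 0.953866); state ← (V=0, rpm=0)
throttle_to(2647): rpm ← 2647
set_airspeed(90.03): V ← 90.03 m/s
final state: V = 90.03 m/s, rpm = 2647 → n = rpm/60 = 44.116667 rev/s
J = V / (n·D) = 90.03 / (44.116667 × 3.078) = 0.663004
regime bands: climb J<0.4769 | cruise [0.4769, 0.9539) | windmill J≥0.9539
J = 0.6630 → cruise

J = 0.6630, regime = cruise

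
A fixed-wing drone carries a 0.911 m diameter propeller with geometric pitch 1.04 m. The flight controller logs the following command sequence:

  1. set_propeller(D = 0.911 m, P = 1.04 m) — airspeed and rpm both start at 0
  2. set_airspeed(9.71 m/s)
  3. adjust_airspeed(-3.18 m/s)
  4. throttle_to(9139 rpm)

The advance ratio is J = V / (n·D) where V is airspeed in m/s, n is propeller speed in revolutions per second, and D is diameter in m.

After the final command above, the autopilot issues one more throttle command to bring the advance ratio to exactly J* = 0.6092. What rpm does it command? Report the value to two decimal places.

rpm = 705.97

set_propeller: D = 0.911 m, P = 1.04 m (p = P/D = 1.141603); state ← (V=0, rpm=0)
set_airspeed(9.71): V ← 9.71 m/s
adjust_airspeed(-3.18): V ← 9.71 -3.18 = 6.53 m/s
throttle_to(9139): rpm ← 9139
final state: V = 6.53 m/s, rpm = 9139 → n = rpm/60 = 152.316667 rev/s
target J* = 0.6092; solve J* = V/(n·D) for n: n = V/(J*·D) = 6.53/(0.6092 × 0.911) = 11.766164 rev/s
rpm = 60·n = 705.969860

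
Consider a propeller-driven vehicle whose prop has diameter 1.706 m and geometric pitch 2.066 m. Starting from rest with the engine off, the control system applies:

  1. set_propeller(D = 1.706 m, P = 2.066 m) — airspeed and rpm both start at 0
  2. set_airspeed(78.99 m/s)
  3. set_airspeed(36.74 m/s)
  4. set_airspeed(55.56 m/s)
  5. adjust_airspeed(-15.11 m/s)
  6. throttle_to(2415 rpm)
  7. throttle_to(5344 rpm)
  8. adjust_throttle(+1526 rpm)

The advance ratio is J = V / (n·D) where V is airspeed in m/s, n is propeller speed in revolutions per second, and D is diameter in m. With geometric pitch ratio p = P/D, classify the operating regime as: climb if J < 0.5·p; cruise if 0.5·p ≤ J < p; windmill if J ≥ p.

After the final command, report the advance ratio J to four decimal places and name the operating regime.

set_propeller: D = 1.706 m, P = 2.066 m (p = P/D = 1.211020); state ← (V=0, rpm=0)
set_airspeed(78.99): V ← 78.99 m/s
set_airspeed(36.74): V ← 36.74 m/s
set_airspeed(55.56): V ← 55.56 m/s
adjust_airspeed(-15.11): V ← 55.56 -15.11 = 40.45 m/s
throttle_to(2415): rpm ← 2415
throttle_to(5344): rpm ← 5344
adjust_throttle(+1526): rpm ← 5344 +1526 = 6870
final state: V = 40.45 m/s, rpm = 6870 → n = rpm/60 = 114.500000 rev/s
J = V / (n·D) = 40.45 / (114.500000 × 1.706) = 0.207078
regime bands: climb J<0.6055 | cruise [0.6055, 1.2110) | windmill J≥1.2110
J = 0.2071 → climb

J = 0.2071, regime = climb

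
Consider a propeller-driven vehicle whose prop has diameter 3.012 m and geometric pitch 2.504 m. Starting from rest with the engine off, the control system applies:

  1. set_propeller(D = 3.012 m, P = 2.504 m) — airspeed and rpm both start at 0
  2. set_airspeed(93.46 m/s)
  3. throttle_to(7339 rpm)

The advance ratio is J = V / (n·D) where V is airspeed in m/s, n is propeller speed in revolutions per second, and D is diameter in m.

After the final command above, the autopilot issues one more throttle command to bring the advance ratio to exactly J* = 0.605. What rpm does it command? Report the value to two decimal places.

set_propeller: D = 3.012 m, P = 2.504 m (p = P/D = 0.831341); state ← (V=0, rpm=0)
set_airspeed(93.46): V ← 93.46 m/s
throttle_to(7339): rpm ← 7339
final state: V = 93.46 m/s, rpm = 7339 → n = rpm/60 = 122.316667 rev/s
target J* = 0.605; solve J* = V/(n·D) for n: n = V/(J*·D) = 93.46/(0.605 × 3.012) = 51.287961 rev/s
rpm = 60·n = 3077.277666

rpm = 3077.28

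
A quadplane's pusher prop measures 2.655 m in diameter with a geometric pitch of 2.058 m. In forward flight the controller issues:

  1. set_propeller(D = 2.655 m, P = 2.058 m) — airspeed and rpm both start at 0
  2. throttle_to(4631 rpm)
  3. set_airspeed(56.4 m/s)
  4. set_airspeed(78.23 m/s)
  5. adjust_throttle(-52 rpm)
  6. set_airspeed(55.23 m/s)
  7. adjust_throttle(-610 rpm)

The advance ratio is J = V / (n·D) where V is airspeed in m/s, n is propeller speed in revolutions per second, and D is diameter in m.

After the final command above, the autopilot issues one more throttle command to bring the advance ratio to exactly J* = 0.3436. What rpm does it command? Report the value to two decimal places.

set_propeller: D = 2.655 m, P = 2.058 m (p = P/D = 0.775141); state ← (V=0, rpm=0)
throttle_to(4631): rpm ← 4631
set_airspeed(56.4): V ← 56.4 m/s
set_airspeed(78.23): V ← 78.23 m/s
adjust_throttle(-52): rpm ← 4631 -52 = 4579
set_airspeed(55.23): V ← 55.23 m/s
adjust_throttle(-610): rpm ← 4579 -610 = 3969
final state: V = 55.23 m/s, rpm = 3969 → n = rpm/60 = 66.150000 rev/s
target J* = 0.3436; solve J* = V/(n·D) for n: n = V/(J*·D) = 55.23/(0.3436 × 2.655) = 60.542083 rev/s
rpm = 60·n = 3632.525009

rpm = 3632.53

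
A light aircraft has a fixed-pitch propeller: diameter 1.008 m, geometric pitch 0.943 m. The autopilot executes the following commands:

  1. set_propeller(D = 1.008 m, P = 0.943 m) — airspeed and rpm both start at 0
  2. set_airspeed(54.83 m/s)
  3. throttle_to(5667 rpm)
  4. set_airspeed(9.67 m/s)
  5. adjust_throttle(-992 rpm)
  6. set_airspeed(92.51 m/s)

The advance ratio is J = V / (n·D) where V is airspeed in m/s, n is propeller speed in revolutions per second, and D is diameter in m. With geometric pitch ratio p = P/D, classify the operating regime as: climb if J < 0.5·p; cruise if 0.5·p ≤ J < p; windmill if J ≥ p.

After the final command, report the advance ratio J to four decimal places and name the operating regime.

set_propeller: D = 1.008 m, P = 0.943 m (p = P/D = 0.935516); state ← (V=0, rpm=0)
set_airspeed(54.83): V ← 54.83 m/s
throttle_to(5667): rpm ← 5667
set_airspeed(9.67): V ← 9.67 m/s
adjust_throttle(-992): rpm ← 5667 -992 = 4675
set_airspeed(92.51): V ← 92.51 m/s
final state: V = 92.51 m/s, rpm = 4675 → n = rpm/60 = 77.916667 rev/s
J = V / (n·D) = 92.51 / (77.916667 × 1.008) = 1.177871
regime bands: climb J<0.4678 | cruise [0.4678, 0.9355) | windmill J≥0.9355
J = 1.1779 → windmill

J = 1.1779, regime = windmill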